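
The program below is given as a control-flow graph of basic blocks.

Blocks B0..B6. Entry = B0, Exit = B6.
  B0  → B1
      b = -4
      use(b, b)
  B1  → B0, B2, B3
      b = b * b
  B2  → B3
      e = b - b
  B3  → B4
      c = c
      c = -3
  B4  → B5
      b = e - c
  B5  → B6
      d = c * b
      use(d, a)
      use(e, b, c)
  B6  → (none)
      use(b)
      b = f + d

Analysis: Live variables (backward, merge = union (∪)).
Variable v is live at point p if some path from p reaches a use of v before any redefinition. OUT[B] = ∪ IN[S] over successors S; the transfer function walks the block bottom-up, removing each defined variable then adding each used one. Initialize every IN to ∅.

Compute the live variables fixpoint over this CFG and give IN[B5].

Answer: {a, b, c, e, f}

Trace:
Fixpoint table:
  B0: | IN={a, c, e, f} | OUT={a, b, c, e, f}
  B1: | IN={a, b, c, e, f} | OUT={a, b, c, e, f}
  B2: | IN={a, b, c, f} | OUT={a, c, e, f}
  B3: | IN={a, c, e, f} | OUT={a, c, e, f}
  B4: | IN={a, c, e, f} | OUT={a, b, c, e, f}
  B5: | IN={a, b, c, e, f} | OUT={b, d, f}
  B6: | IN={b, d, f} | OUT={}

Merge at B5: OUT[B5] = IN[B6] = {b, d, f}
Applying B5's transfer function to that OUT value gives IN[B5] (row B5 above).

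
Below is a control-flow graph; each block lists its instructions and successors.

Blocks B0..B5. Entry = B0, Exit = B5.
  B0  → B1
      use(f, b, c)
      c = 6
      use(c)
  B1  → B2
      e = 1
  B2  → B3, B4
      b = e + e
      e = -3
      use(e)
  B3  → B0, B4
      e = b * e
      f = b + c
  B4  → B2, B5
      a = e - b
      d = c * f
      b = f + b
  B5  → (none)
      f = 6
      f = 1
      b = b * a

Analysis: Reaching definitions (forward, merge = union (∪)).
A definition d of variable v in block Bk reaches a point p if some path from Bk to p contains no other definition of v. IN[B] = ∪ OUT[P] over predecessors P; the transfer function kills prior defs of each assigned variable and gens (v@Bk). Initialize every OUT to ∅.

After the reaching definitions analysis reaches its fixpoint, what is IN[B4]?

Fixpoint table:
  B0:   IN={a@B4, b@B2, c@B0, d@B4, e@B3, f@B3}   OUT={a@B4, b@B2, c@B0, d@B4, e@B3, f@B3}
  B1:   IN={a@B4, b@B2, c@B0, d@B4, e@B3, f@B3}   OUT={a@B4, b@B2, c@B0, d@B4, e@B1, f@B3}
  B2:   IN={a@B4, b@B2, b@B4, c@B0, d@B4, e@B1, e@B2, e@B3, f@B3}   OUT={a@B4, b@B2, c@B0, d@B4, e@B2, f@B3}
  B3:   IN={a@B4, b@B2, c@B0, d@B4, e@B2, f@B3}   OUT={a@B4, b@B2, c@B0, d@B4, e@B3, f@B3}
  B4:   IN={a@B4, b@B2, c@B0, d@B4, e@B2, e@B3, f@B3}   OUT={a@B4, b@B4, c@B0, d@B4, e@B2, e@B3, f@B3}
  B5:   IN={a@B4, b@B4, c@B0, d@B4, e@B2, e@B3, f@B3}   OUT={a@B4, b@B5, c@B0, d@B4, e@B2, e@B3, f@B5}

Merge at B4: IN[B4] = OUT[B2] ⊔ OUT[B3] = {a@B4, b@B2, c@B0, d@B4, e@B2, e@B3, f@B3}

Answer: {a@B4, b@B2, c@B0, d@B4, e@B2, e@B3, f@B3}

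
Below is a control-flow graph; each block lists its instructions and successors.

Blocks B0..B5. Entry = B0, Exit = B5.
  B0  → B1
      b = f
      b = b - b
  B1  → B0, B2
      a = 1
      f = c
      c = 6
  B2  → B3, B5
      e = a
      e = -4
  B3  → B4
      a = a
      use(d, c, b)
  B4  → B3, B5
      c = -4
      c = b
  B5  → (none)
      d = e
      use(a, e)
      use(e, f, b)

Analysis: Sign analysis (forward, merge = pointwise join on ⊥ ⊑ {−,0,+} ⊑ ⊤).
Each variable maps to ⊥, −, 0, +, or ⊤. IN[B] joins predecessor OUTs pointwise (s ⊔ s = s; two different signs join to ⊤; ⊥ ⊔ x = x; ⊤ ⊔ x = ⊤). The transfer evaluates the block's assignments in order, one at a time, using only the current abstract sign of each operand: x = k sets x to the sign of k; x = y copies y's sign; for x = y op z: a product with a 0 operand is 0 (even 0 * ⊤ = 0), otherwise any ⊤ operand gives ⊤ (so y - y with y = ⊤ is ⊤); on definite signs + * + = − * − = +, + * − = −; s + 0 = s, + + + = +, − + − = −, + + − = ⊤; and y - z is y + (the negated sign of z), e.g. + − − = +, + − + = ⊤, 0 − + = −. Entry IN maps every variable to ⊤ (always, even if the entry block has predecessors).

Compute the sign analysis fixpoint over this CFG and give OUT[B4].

Fixpoint table:
  B0: | IN=(all ⊤) | OUT=(all ⊤)
  B1: | IN=(all ⊤) | OUT={a:+, c:+; rest ⊤}
  B2: | IN={a:+, c:+; rest ⊤} | OUT={a:+, c:+, e:-; rest ⊤}
  B3: | IN={a:+, e:-; rest ⊤} | OUT={a:+, e:-; rest ⊤}
  B4: | IN={a:+, e:-; rest ⊤} | OUT={a:+, e:-; rest ⊤}
  B5: | IN={a:+, e:-; rest ⊤} | OUT={a:+, d:-, e:-; rest ⊤}

Merge at B4: IN[B4] = OUT[B3] = {a: +, b: ⊤, c: ⊤, d: ⊤, e: -, f: ⊤}
Applying B4's transfer function to that IN value gives OUT[B4] (row B4 above).

Answer: {a: +, b: ⊤, c: ⊤, d: ⊤, e: -, f: ⊤}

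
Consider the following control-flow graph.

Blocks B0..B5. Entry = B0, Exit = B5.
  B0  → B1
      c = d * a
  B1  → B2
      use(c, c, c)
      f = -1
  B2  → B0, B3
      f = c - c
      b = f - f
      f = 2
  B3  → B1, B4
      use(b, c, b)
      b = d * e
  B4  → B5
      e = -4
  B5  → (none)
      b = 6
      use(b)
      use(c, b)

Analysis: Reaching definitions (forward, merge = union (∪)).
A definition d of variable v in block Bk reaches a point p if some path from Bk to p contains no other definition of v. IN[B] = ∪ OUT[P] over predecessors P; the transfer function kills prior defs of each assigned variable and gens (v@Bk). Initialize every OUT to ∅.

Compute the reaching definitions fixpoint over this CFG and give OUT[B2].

Answer: {b@B2, c@B0, f@B2}

Trace:
Per-block solution:
  B0:   IN={b@B2, c@B0, f@B2}   OUT={b@B2, c@B0, f@B2}
  B1:   IN={b@B2, b@B3, c@B0, f@B2}   OUT={b@B2, b@B3, c@B0, f@B1}
  B2:   IN={b@B2, b@B3, c@B0, f@B1}   OUT={b@B2, c@B0, f@B2}
  B3:   IN={b@B2, c@B0, f@B2}   OUT={b@B3, c@B0, f@B2}
  B4:   IN={b@B3, c@B0, f@B2}   OUT={b@B3, c@B0, e@B4, f@B2}
  B5:   IN={b@B3, c@B0, e@B4, f@B2}   OUT={b@B5, c@B0, e@B4, f@B2}

Merge at B2: IN[B2] = OUT[B1] = {b@B2, b@B3, c@B0, f@B1}
Applying B2's transfer function to that IN value gives OUT[B2] (row B2 above).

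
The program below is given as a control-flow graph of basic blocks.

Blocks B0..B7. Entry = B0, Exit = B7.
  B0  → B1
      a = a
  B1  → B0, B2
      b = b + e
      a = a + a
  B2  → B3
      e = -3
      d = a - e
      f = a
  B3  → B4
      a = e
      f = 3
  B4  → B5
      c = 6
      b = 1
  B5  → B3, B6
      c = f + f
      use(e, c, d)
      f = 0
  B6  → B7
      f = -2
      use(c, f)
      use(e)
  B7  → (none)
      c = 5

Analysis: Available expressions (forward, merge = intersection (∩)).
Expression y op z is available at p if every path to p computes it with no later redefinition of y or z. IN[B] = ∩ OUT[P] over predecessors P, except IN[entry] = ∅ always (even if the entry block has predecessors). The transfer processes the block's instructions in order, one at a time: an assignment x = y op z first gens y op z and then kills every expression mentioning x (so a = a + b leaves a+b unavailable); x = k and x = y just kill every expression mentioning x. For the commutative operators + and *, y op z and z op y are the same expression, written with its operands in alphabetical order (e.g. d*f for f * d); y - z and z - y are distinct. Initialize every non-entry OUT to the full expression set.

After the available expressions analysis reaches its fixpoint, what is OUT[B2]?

Per-block solution:
  B0: | IN={} | OUT={}
  B1: | IN={} | OUT={}
  B2: | IN={} | OUT={a-e}
  B3: | IN={} | OUT={}
  B4: | IN={} | OUT={}
  B5: | IN={} | OUT={}
  B6: | IN={} | OUT={}
  B7: | IN={} | OUT={}

Merge at B2: IN[B2] = OUT[B1] = {}
Applying B2's transfer function to that IN value gives OUT[B2] (row B2 above).

Answer: {a-e}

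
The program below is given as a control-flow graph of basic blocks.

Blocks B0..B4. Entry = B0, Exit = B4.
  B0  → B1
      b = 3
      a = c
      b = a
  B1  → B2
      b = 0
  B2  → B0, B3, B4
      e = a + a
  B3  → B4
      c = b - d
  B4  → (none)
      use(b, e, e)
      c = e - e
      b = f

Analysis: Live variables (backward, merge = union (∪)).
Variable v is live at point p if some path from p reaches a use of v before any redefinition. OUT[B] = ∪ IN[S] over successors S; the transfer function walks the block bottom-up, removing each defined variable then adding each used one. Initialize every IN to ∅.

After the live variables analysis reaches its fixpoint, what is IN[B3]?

Converged values:
  B0:  IN={c, d, f}  OUT={a, c, d, f}
  B1:  IN={a, c, d, f}  OUT={a, b, c, d, f}
  B2:  IN={a, b, c, d, f}  OUT={b, c, d, e, f}
  B3:  IN={b, d, e, f}  OUT={b, e, f}
  B4:  IN={b, e, f}  OUT={}

Merge at B3: OUT[B3] = IN[B4] = {b, e, f}
Applying B3's transfer function to that OUT value gives IN[B3] (row B3 above).

Answer: {b, d, e, f}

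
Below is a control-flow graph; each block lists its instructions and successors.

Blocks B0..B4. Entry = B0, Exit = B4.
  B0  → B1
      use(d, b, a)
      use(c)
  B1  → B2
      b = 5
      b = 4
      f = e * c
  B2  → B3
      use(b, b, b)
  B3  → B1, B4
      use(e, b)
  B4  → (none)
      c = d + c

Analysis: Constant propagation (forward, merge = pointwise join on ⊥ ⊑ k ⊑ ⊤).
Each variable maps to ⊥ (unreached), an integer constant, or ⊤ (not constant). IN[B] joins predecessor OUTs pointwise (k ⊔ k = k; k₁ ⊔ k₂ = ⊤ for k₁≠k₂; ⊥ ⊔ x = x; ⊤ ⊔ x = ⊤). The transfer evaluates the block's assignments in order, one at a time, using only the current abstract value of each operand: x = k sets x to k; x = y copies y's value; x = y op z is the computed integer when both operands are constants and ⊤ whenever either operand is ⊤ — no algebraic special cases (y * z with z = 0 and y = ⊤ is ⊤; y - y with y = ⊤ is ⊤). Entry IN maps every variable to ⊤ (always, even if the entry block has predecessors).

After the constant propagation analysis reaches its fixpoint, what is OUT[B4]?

Fixpoint table:
  B0:   IN=(all ⊤)   OUT=(all ⊤)
  B1:   IN=(all ⊤)   OUT={b:4; rest ⊤}
  B2:   IN={b:4; rest ⊤}   OUT={b:4; rest ⊤}
  B3:   IN={b:4; rest ⊤}   OUT={b:4; rest ⊤}
  B4:   IN={b:4; rest ⊤}   OUT={b:4; rest ⊤}

Merge at B4: IN[B4] = OUT[B3] = {a: ⊤, b: 4, c: ⊤, d: ⊤, e: ⊤, f: ⊤}
Applying B4's transfer function to that IN value gives OUT[B4] (row B4 above).

Answer: {a: ⊤, b: 4, c: ⊤, d: ⊤, e: ⊤, f: ⊤}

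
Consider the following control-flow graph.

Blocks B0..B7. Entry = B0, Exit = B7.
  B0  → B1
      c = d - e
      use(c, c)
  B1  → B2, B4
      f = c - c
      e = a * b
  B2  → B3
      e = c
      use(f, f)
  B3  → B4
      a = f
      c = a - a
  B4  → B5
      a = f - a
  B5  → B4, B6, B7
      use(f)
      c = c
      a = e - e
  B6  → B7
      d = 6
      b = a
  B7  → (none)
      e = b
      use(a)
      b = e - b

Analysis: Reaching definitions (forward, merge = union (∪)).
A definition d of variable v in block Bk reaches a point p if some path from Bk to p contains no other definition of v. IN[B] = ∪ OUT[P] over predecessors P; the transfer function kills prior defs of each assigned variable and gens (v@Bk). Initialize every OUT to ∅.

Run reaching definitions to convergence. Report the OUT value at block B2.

Fixpoint table:
  B0:   IN={}   OUT={c@B0}
  B1:   IN={c@B0}   OUT={c@B0, e@B1, f@B1}
  B2:   IN={c@B0, e@B1, f@B1}   OUT={c@B0, e@B2, f@B1}
  B3:   IN={c@B0, e@B2, f@B1}   OUT={a@B3, c@B3, e@B2, f@B1}
  B4:   IN={a@B3, a@B5, c@B0, c@B3, c@B5, e@B1, e@B2, f@B1}   OUT={a@B4, c@B0, c@B3, c@B5, e@B1, e@B2, f@B1}
  B5:   IN={a@B4, c@B0, c@B3, c@B5, e@B1, e@B2, f@B1}   OUT={a@B5, c@B5, e@B1, e@B2, f@B1}
  B6:   IN={a@B5, c@B5, e@B1, e@B2, f@B1}   OUT={a@B5, b@B6, c@B5, d@B6, e@B1, e@B2, f@B1}
  B7:   IN={a@B5, b@B6, c@B5, d@B6, e@B1, e@B2, f@B1}   OUT={a@B5, b@B7, c@B5, d@B6, e@B7, f@B1}

Merge at B2: IN[B2] = OUT[B1] = {c@B0, e@B1, f@B1}
Applying B2's transfer function to that IN value gives OUT[B2] (row B2 above).

Answer: {c@B0, e@B2, f@B1}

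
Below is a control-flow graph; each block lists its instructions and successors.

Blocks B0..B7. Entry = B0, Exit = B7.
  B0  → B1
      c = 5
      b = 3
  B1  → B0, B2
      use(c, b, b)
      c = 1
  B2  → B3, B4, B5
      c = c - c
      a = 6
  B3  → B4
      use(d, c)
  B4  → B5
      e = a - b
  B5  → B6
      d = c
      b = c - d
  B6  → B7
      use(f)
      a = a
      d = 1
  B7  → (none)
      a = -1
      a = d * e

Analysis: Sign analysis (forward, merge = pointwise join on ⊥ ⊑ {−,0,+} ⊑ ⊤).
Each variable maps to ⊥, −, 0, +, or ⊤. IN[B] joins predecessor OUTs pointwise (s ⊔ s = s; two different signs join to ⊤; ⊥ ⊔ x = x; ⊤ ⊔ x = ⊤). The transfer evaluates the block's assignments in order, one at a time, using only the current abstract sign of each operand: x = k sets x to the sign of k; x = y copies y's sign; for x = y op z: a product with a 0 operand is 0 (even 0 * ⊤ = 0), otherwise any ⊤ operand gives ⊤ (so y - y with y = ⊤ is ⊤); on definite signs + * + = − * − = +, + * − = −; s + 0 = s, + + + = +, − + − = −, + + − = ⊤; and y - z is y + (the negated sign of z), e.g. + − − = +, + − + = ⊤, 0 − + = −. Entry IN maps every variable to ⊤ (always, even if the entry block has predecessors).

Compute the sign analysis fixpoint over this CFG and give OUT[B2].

Answer: {a: +, b: +, c: ⊤, d: ⊤, e: ⊤, f: ⊤}

Working:
Converged values:
  B0: | IN=(all ⊤) | OUT={b:+, c:+; rest ⊤}
  B1: | IN={b:+, c:+; rest ⊤} | OUT={b:+, c:+; rest ⊤}
  B2: | IN={b:+, c:+; rest ⊤} | OUT={a:+, b:+; rest ⊤}
  B3: | IN={a:+, b:+; rest ⊤} | OUT={a:+, b:+; rest ⊤}
  B4: | IN={a:+, b:+; rest ⊤} | OUT={a:+, b:+; rest ⊤}
  B5: | IN={a:+, b:+; rest ⊤} | OUT={a:+; rest ⊤}
  B6: | IN={a:+; rest ⊤} | OUT={a:+, d:+; rest ⊤}
  B7: | IN={a:+, d:+; rest ⊤} | OUT={d:+; rest ⊤}

Merge at B2: IN[B2] = OUT[B1] = {a: ⊤, b: +, c: +, d: ⊤, e: ⊤, f: ⊤}
Applying B2's transfer function to that IN value gives OUT[B2] (row B2 above).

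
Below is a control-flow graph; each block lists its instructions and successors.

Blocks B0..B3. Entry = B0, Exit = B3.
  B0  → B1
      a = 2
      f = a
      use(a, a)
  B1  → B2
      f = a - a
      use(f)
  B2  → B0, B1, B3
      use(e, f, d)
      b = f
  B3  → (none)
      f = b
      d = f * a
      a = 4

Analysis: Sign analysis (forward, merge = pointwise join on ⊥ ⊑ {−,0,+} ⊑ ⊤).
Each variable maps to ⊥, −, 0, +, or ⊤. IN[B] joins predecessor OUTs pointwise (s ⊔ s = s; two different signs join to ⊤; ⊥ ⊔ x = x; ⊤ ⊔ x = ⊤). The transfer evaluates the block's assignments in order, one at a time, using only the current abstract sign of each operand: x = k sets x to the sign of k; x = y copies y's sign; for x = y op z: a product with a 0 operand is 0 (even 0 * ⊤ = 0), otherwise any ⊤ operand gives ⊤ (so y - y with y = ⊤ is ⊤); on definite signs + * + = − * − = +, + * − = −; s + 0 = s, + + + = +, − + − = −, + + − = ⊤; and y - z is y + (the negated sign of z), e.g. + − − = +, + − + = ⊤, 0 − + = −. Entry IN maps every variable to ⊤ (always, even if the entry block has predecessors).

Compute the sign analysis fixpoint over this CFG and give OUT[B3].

Fixpoint table:
  B0:  IN=(all ⊤)  OUT={a:+, f:+; rest ⊤}
  B1:  IN={a:+; rest ⊤}  OUT={a:+; rest ⊤}
  B2:  IN={a:+; rest ⊤}  OUT={a:+; rest ⊤}
  B3:  IN={a:+; rest ⊤}  OUT={a:+; rest ⊤}

Merge at B3: IN[B3] = OUT[B2] = {a: +, b: ⊤, c: ⊤, d: ⊤, e: ⊤, f: ⊤}
Applying B3's transfer function to that IN value gives OUT[B3] (row B3 above).

Answer: {a: +, b: ⊤, c: ⊤, d: ⊤, e: ⊤, f: ⊤}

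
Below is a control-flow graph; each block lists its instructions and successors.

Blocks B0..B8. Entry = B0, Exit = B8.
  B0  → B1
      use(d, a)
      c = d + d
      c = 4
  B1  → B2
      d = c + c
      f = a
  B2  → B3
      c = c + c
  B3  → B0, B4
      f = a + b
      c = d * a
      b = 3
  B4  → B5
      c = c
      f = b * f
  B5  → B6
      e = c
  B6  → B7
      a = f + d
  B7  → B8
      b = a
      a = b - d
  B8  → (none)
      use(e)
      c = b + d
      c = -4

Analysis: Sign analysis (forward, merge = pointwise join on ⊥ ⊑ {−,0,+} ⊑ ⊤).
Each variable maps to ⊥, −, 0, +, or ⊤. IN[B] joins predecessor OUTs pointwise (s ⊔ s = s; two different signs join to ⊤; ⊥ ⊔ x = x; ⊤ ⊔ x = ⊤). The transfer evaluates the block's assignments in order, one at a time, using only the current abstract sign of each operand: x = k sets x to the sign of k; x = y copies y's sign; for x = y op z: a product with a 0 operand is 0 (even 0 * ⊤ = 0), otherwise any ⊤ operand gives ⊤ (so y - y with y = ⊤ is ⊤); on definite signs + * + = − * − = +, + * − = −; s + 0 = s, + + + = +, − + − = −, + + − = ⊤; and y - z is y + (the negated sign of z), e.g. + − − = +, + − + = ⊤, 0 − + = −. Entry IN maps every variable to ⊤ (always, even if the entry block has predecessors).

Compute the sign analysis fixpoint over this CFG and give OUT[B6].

Answer: {a: ⊤, b: +, c: ⊤, d: +, e: ⊤, f: ⊤}

Working:
Per-block solution:
  B0:  IN=(all ⊤)  OUT={c:+; rest ⊤}
  B1:  IN={c:+; rest ⊤}  OUT={c:+, d:+; rest ⊤}
  B2:  IN={c:+, d:+; rest ⊤}  OUT={c:+, d:+; rest ⊤}
  B3:  IN={c:+, d:+; rest ⊤}  OUT={b:+, d:+; rest ⊤}
  B4:  IN={b:+, d:+; rest ⊤}  OUT={b:+, d:+; rest ⊤}
  B5:  IN={b:+, d:+; rest ⊤}  OUT={b:+, d:+; rest ⊤}
  B6:  IN={b:+, d:+; rest ⊤}  OUT={b:+, d:+; rest ⊤}
  B7:  IN={b:+, d:+; rest ⊤}  OUT={d:+; rest ⊤}
  B8:  IN={d:+; rest ⊤}  OUT={c:-, d:+; rest ⊤}

Merge at B6: IN[B6] = OUT[B5] = {a: ⊤, b: +, c: ⊤, d: +, e: ⊤, f: ⊤}
Applying B6's transfer function to that IN value gives OUT[B6] (row B6 above).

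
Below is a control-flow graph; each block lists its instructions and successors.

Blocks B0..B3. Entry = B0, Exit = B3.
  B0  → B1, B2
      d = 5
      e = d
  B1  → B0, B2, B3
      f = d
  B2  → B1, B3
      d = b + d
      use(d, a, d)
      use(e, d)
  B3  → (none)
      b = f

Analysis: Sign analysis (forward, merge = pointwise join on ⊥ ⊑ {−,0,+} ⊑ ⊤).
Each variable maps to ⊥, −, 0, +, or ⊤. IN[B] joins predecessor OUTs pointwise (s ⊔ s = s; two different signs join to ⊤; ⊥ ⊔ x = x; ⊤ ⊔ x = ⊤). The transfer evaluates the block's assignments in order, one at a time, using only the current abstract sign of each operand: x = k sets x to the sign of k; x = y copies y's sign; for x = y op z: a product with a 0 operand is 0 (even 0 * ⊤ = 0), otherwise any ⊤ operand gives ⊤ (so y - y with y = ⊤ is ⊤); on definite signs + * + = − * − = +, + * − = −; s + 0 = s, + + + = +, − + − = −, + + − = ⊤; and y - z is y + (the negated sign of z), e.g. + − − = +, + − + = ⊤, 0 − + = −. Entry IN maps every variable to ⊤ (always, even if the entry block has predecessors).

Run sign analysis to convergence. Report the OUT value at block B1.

Per-block solution:
  B0: | IN=(all ⊤) | OUT={d:+, e:+; rest ⊤}
  B1: | IN={e:+; rest ⊤} | OUT={e:+; rest ⊤}
  B2: | IN={e:+; rest ⊤} | OUT={e:+; rest ⊤}
  B3: | IN={e:+; rest ⊤} | OUT={e:+; rest ⊤}

Merge at B1: IN[B1] = OUT[B0] ⊔ OUT[B2] = {a: ⊤, b: ⊤, c: ⊤, d: ⊤, e: +, f: ⊤}
Applying B1's transfer function to that IN value gives OUT[B1] (row B1 above).

Answer: {a: ⊤, b: ⊤, c: ⊤, d: ⊤, e: +, f: ⊤}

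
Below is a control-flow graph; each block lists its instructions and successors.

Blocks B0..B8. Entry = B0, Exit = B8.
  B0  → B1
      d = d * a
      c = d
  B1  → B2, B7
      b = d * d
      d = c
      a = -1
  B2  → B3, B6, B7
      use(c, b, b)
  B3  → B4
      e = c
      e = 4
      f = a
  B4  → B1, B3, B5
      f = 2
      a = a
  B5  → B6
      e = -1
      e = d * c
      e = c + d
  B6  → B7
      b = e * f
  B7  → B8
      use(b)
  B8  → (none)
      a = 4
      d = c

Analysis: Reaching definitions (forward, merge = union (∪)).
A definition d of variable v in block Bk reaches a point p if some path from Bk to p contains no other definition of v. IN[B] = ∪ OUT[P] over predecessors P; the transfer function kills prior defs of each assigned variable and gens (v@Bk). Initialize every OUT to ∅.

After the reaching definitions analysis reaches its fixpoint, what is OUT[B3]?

Answer: {a@B1, a@B4, b@B1, c@B0, d@B1, e@B3, f@B3}

Working:
Converged values:
  B0: | IN={} | OUT={c@B0, d@B0}
  B1: | IN={a@B4, b@B1, c@B0, d@B0, d@B1, e@B3, f@B4} | OUT={a@B1, b@B1, c@B0, d@B1, e@B3, f@B4}
  B2: | IN={a@B1, b@B1, c@B0, d@B1, e@B3, f@B4} | OUT={a@B1, b@B1, c@B0, d@B1, e@B3, f@B4}
  B3: | IN={a@B1, a@B4, b@B1, c@B0, d@B1, e@B3, f@B4} | OUT={a@B1, a@B4, b@B1, c@B0, d@B1, e@B3, f@B3}
  B4: | IN={a@B1, a@B4, b@B1, c@B0, d@B1, e@B3, f@B3} | OUT={a@B4, b@B1, c@B0, d@B1, e@B3, f@B4}
  B5: | IN={a@B4, b@B1, c@B0, d@B1, e@B3, f@B4} | OUT={a@B4, b@B1, c@B0, d@B1, e@B5, f@B4}
  B6: | IN={a@B1, a@B4, b@B1, c@B0, d@B1, e@B3, e@B5, f@B4} | OUT={a@B1, a@B4, b@B6, c@B0, d@B1, e@B3, e@B5, f@B4}
  B7: | IN={a@B1, a@B4, b@B1, b@B6, c@B0, d@B1, e@B3, e@B5, f@B4} | OUT={a@B1, a@B4, b@B1, b@B6, c@B0, d@B1, e@B3, e@B5, f@B4}
  B8: | IN={a@B1, a@B4, b@B1, b@B6, c@B0, d@B1, e@B3, e@B5, f@B4} | OUT={a@B8, b@B1, b@B6, c@B0, d@B8, e@B3, e@B5, f@B4}

Merge at B3: IN[B3] = OUT[B2] ⊔ OUT[B4] = {a@B1, a@B4, b@B1, c@B0, d@B1, e@B3, f@B4}
Applying B3's transfer function to that IN value gives OUT[B3] (row B3 above).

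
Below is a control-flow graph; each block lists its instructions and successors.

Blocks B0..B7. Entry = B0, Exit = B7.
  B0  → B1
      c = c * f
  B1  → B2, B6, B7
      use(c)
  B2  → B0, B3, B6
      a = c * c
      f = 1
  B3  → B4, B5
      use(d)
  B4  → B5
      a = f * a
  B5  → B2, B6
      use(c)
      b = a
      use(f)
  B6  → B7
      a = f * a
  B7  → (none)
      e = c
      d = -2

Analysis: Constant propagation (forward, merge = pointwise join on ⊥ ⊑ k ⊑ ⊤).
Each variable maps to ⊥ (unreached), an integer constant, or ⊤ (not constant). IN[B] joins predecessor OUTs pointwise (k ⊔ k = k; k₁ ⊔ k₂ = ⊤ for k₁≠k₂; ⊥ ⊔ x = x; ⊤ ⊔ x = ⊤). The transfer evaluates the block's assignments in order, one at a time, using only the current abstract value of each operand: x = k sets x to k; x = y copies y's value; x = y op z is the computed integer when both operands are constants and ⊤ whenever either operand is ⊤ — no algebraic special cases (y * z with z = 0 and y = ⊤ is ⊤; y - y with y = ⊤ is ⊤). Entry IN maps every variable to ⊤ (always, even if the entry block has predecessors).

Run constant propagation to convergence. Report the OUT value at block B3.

Fixpoint table:
  B0:  IN=(all ⊤)  OUT=(all ⊤)
  B1:  IN=(all ⊤)  OUT=(all ⊤)
  B2:  IN=(all ⊤)  OUT={f:1; rest ⊤}
  B3:  IN={f:1; rest ⊤}  OUT={f:1; rest ⊤}
  B4:  IN={f:1; rest ⊤}  OUT={f:1; rest ⊤}
  B5:  IN={f:1; rest ⊤}  OUT={f:1; rest ⊤}
  B6:  IN=(all ⊤)  OUT=(all ⊤)
  B7:  IN=(all ⊤)  OUT={d:-2; rest ⊤}

Merge at B3: IN[B3] = OUT[B2] = {a: ⊤, b: ⊤, c: ⊤, d: ⊤, e: ⊤, f: 1}
Applying B3's transfer function to that IN value gives OUT[B3] (row B3 above).

Answer: {a: ⊤, b: ⊤, c: ⊤, d: ⊤, e: ⊤, f: 1}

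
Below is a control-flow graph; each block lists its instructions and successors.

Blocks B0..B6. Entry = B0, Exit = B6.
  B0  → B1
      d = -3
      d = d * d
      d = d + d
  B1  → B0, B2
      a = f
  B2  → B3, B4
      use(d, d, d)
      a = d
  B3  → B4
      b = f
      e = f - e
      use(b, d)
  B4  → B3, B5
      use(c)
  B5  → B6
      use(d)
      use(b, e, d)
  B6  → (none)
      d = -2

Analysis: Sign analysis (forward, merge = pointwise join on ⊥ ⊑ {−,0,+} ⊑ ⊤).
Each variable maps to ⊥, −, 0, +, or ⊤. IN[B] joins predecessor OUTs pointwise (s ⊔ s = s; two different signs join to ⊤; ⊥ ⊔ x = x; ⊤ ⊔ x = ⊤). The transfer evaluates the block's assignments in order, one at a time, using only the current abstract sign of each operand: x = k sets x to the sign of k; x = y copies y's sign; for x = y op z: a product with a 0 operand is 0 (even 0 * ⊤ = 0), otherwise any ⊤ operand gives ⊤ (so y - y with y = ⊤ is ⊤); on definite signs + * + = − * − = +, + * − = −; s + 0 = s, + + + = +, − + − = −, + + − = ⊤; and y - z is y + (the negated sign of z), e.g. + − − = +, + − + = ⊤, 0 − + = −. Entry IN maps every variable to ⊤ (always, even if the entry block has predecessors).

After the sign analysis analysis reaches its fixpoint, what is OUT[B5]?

Answer: {a: +, b: ⊤, c: ⊤, d: +, e: ⊤, f: ⊤}

Trace:
Fixpoint table:
  B0:   IN=(all ⊤)   OUT={d:+; rest ⊤}
  B1:   IN={d:+; rest ⊤}   OUT={d:+; rest ⊤}
  B2:   IN={d:+; rest ⊤}   OUT={a:+, d:+; rest ⊤}
  B3:   IN={a:+, d:+; rest ⊤}   OUT={a:+, d:+; rest ⊤}
  B4:   IN={a:+, d:+; rest ⊤}   OUT={a:+, d:+; rest ⊤}
  B5:   IN={a:+, d:+; rest ⊤}   OUT={a:+, d:+; rest ⊤}
  B6:   IN={a:+, d:+; rest ⊤}   OUT={a:+, d:-; rest ⊤}

Merge at B5: IN[B5] = OUT[B4] = {a: +, b: ⊤, c: ⊤, d: +, e: ⊤, f: ⊤}
Applying B5's transfer function to that IN value gives OUT[B5] (row B5 above).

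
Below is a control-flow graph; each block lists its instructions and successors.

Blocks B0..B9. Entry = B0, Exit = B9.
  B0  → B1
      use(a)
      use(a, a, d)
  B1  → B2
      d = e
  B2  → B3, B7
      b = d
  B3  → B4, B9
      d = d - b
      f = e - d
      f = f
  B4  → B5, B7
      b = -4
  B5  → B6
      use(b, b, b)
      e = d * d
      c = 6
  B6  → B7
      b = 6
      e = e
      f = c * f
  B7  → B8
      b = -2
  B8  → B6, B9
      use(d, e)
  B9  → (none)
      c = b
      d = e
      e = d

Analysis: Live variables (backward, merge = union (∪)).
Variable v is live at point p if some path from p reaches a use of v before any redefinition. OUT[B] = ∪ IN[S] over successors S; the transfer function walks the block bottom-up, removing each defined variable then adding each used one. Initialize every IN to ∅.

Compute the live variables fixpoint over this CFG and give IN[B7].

Converged values:
  B0:   IN={a, c, d, e, f}   OUT={c, e, f}
  B1:   IN={c, e, f}   OUT={c, d, e, f}
  B2:   IN={c, d, e, f}   OUT={b, c, d, e, f}
  B3:   IN={b, c, d, e}   OUT={b, c, d, e, f}
  B4:   IN={c, d, e, f}   OUT={b, c, d, e, f}
  B5:   IN={b, d, f}   OUT={c, d, e, f}
  B6:   IN={c, d, e, f}   OUT={c, d, e, f}
  B7:   IN={c, d, e, f}   OUT={b, c, d, e, f}
  B8:   IN={b, c, d, e, f}   OUT={b, c, d, e, f}
  B9:   IN={b, e}   OUT={}

Merge at B7: OUT[B7] = IN[B8] = {b, c, d, e, f}
Applying B7's transfer function to that OUT value gives IN[B7] (row B7 above).

Answer: {c, d, e, f}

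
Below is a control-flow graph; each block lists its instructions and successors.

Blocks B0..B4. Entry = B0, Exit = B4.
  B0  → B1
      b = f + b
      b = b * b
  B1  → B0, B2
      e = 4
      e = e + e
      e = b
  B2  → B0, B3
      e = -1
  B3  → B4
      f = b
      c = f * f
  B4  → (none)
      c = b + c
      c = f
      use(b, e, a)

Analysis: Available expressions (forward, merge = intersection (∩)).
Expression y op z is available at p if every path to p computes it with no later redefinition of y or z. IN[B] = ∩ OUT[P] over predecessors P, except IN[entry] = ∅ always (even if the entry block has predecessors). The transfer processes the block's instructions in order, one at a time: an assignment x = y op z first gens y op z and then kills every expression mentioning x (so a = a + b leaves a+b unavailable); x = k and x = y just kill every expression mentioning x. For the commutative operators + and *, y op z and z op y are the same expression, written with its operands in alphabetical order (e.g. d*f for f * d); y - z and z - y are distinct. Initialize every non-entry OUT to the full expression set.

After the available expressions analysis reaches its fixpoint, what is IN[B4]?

Answer: {f*f}

Working:
Per-block solution:
  B0:   IN={}   OUT={}
  B1:   IN={}   OUT={}
  B2:   IN={}   OUT={}
  B3:   IN={}   OUT={f*f}
  B4:   IN={f*f}   OUT={f*f}

Merge at B4: IN[B4] = OUT[B3] = {f*f}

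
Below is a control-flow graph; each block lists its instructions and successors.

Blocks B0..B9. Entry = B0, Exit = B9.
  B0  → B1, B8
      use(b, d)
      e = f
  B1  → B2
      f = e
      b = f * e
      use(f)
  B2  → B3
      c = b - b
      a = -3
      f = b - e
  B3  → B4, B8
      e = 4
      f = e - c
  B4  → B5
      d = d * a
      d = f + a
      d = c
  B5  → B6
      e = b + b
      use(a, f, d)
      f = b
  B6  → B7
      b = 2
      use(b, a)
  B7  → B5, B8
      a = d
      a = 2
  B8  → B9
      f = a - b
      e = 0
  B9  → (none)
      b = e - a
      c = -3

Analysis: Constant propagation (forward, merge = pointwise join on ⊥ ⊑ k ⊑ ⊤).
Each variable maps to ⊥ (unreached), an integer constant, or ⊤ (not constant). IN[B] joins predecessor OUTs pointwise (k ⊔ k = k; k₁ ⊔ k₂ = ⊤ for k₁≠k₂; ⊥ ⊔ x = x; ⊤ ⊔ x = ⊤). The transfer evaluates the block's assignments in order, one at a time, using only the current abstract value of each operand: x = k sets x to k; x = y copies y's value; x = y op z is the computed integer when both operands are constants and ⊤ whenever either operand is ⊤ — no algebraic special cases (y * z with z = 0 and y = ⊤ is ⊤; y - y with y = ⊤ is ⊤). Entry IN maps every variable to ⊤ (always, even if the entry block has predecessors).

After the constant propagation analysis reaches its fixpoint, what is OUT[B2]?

Answer: {a: -3, b: ⊤, c: ⊤, d: ⊤, e: ⊤, f: ⊤}

Derivation:
Converged values:
  B0:   IN=(all ⊤)   OUT=(all ⊤)
  B1:   IN=(all ⊤)   OUT=(all ⊤)
  B2:   IN=(all ⊤)   OUT={a:-3; rest ⊤}
  B3:   IN={a:-3; rest ⊤}   OUT={a:-3, e:4; rest ⊤}
  B4:   IN={a:-3, e:4; rest ⊤}   OUT={a:-3, e:4; rest ⊤}
  B5:   IN=(all ⊤)   OUT=(all ⊤)
  B6:   IN=(all ⊤)   OUT={b:2; rest ⊤}
  B7:   IN={b:2; rest ⊤}   OUT={a:2, b:2; rest ⊤}
  B8:   IN=(all ⊤)   OUT={e:0; rest ⊤}
  B9:   IN={e:0; rest ⊤}   OUT={c:-3, e:0; rest ⊤}

Merge at B2: IN[B2] = OUT[B1] = {a: ⊤, b: ⊤, c: ⊤, d: ⊤, e: ⊤, f: ⊤}
Applying B2's transfer function to that IN value gives OUT[B2] (row B2 above).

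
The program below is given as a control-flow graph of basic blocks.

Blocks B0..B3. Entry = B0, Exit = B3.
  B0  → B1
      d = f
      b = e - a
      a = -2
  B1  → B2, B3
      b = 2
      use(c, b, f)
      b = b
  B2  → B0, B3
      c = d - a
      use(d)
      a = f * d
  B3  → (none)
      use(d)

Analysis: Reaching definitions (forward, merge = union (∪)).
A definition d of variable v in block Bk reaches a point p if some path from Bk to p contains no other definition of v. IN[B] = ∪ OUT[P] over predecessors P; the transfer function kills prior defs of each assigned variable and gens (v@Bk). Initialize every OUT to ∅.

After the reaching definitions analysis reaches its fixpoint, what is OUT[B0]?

Per-block solution:
  B0:   IN={a@B2, b@B1, c@B2, d@B0}   OUT={a@B0, b@B0, c@B2, d@B0}
  B1:   IN={a@B0, b@B0, c@B2, d@B0}   OUT={a@B0, b@B1, c@B2, d@B0}
  B2:   IN={a@B0, b@B1, c@B2, d@B0}   OUT={a@B2, b@B1, c@B2, d@B0}
  B3:   IN={a@B0, a@B2, b@B1, c@B2, d@B0}   OUT={a@B0, a@B2, b@B1, c@B2, d@B0}

Merge at B0 (entry node, so the boundary value {} is joined with the incoming edge(s)): IN[B0] = {} ⊔ OUT[B2] = {a@B2, b@B1, c@B2, d@B0}
Applying B0's transfer function to that IN value gives OUT[B0] (row B0 above).

Answer: {a@B0, b@B0, c@B2, d@B0}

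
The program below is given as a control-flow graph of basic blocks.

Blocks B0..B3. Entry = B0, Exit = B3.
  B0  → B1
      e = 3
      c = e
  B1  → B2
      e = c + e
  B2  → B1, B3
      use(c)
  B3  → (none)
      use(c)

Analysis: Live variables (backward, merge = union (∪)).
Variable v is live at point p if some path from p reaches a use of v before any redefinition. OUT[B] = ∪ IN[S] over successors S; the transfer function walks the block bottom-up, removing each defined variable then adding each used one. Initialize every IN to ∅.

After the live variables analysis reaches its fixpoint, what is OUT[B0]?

Fixpoint table:
  B0:  IN={}  OUT={c, e}
  B1:  IN={c, e}  OUT={c, e}
  B2:  IN={c, e}  OUT={c, e}
  B3:  IN={c}  OUT={}

Merge at B0: OUT[B0] = IN[B1] = {c, e}

Answer: {c, e}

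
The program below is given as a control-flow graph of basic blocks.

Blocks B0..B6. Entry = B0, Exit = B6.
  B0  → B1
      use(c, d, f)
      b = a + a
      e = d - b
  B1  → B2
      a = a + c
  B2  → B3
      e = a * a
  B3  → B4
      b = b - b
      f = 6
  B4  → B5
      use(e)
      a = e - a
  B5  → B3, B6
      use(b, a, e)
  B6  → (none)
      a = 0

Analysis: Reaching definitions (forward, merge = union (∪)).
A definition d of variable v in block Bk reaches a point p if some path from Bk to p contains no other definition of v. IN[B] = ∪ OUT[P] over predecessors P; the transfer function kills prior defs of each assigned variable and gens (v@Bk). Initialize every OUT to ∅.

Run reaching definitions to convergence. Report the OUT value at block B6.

Answer: {a@B6, b@B3, e@B2, f@B3}

Working:
Converged values:
  B0:  IN={}  OUT={b@B0, e@B0}
  B1:  IN={b@B0, e@B0}  OUT={a@B1, b@B0, e@B0}
  B2:  IN={a@B1, b@B0, e@B0}  OUT={a@B1, b@B0, e@B2}
  B3:  IN={a@B1, a@B4, b@B0, b@B3, e@B2, f@B3}  OUT={a@B1, a@B4, b@B3, e@B2, f@B3}
  B4:  IN={a@B1, a@B4, b@B3, e@B2, f@B3}  OUT={a@B4, b@B3, e@B2, f@B3}
  B5:  IN={a@B4, b@B3, e@B2, f@B3}  OUT={a@B4, b@B3, e@B2, f@B3}
  B6:  IN={a@B4, b@B3, e@B2, f@B3}  OUT={a@B6, b@B3, e@B2, f@B3}

Merge at B6: IN[B6] = OUT[B5] = {a@B4, b@B3, e@B2, f@B3}
Applying B6's transfer function to that IN value gives OUT[B6] (row B6 above).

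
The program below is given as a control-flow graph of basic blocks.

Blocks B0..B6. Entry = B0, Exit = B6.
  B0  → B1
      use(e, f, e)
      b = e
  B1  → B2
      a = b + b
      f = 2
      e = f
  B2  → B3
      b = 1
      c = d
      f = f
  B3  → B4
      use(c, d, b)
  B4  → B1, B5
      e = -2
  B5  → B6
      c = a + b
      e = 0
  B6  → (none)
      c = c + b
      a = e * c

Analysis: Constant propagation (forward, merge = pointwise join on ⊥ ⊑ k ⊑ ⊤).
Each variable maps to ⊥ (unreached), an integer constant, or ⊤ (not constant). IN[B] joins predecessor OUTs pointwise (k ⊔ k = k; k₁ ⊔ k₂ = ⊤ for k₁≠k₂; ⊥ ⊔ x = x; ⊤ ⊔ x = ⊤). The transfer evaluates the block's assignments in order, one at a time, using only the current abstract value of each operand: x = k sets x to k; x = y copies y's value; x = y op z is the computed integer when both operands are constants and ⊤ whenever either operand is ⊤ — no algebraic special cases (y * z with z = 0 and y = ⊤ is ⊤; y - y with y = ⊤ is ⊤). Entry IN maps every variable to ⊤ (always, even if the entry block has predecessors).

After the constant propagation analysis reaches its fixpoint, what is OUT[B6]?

Fixpoint table:
  B0:   IN=(all ⊤)   OUT=(all ⊤)
  B1:   IN=(all ⊤)   OUT={e:2, f:2; rest ⊤}
  B2:   IN={e:2, f:2; rest ⊤}   OUT={b:1, e:2, f:2; rest ⊤}
  B3:   IN={b:1, e:2, f:2; rest ⊤}   OUT={b:1, e:2, f:2; rest ⊤}
  B4:   IN={b:1, e:2, f:2; rest ⊤}   OUT={b:1, e:-2, f:2; rest ⊤}
  B5:   IN={b:1, e:-2, f:2; rest ⊤}   OUT={b:1, e:0, f:2; rest ⊤}
  B6:   IN={b:1, e:0, f:2; rest ⊤}   OUT={b:1, e:0, f:2; rest ⊤}

Merge at B6: IN[B6] = OUT[B5] = {a: ⊤, b: 1, c: ⊤, d: ⊤, e: 0, f: 2}
Applying B6's transfer function to that IN value gives OUT[B6] (row B6 above).

Answer: {a: ⊤, b: 1, c: ⊤, d: ⊤, e: 0, f: 2}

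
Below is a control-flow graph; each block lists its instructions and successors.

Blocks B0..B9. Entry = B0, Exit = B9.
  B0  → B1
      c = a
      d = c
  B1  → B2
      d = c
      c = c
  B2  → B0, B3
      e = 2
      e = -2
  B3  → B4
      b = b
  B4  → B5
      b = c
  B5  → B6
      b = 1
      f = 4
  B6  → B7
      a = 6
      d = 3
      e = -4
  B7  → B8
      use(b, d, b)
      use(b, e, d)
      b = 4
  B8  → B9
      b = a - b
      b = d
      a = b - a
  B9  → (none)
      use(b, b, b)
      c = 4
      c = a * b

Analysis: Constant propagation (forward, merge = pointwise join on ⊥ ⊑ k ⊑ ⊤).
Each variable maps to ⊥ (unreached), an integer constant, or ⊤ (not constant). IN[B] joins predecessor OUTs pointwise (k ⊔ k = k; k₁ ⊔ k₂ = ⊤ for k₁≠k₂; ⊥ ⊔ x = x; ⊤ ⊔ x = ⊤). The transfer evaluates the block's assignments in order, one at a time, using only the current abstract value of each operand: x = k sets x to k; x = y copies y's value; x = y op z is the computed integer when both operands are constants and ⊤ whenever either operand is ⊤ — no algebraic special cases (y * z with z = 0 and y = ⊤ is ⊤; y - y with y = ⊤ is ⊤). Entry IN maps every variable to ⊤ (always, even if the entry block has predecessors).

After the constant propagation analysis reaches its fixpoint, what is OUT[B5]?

Answer: {a: ⊤, b: 1, c: ⊤, d: ⊤, e: -2, f: 4}

Derivation:
Fixpoint table:
  B0:  IN=(all ⊤)  OUT=(all ⊤)
  B1:  IN=(all ⊤)  OUT=(all ⊤)
  B2:  IN=(all ⊤)  OUT={e:-2; rest ⊤}
  B3:  IN={e:-2; rest ⊤}  OUT={e:-2; rest ⊤}
  B4:  IN={e:-2; rest ⊤}  OUT={e:-2; rest ⊤}
  B5:  IN={e:-2; rest ⊤}  OUT={b:1, e:-2, f:4; rest ⊤}
  B6:  IN={b:1, e:-2, f:4; rest ⊤}  OUT={a:6, b:1, d:3, e:-4, f:4; rest ⊤}
  B7:  IN={a:6, b:1, d:3, e:-4, f:4; rest ⊤}  OUT={a:6, b:4, d:3, e:-4, f:4; rest ⊤}
  B8:  IN={a:6, b:4, d:3, e:-4, f:4; rest ⊤}  OUT={a:-3, b:3, d:3, e:-4, f:4; rest ⊤}
  B9:  IN={a:-3, b:3, d:3, e:-4, f:4; rest ⊤}  OUT={a:-3, b:3, c:-9, d:3, e:-4, f:4; rest ⊤}

Merge at B5: IN[B5] = OUT[B4] = {a: ⊤, b: ⊤, c: ⊤, d: ⊤, e: -2, f: ⊤}
Applying B5's transfer function to that IN value gives OUT[B5] (row B5 above).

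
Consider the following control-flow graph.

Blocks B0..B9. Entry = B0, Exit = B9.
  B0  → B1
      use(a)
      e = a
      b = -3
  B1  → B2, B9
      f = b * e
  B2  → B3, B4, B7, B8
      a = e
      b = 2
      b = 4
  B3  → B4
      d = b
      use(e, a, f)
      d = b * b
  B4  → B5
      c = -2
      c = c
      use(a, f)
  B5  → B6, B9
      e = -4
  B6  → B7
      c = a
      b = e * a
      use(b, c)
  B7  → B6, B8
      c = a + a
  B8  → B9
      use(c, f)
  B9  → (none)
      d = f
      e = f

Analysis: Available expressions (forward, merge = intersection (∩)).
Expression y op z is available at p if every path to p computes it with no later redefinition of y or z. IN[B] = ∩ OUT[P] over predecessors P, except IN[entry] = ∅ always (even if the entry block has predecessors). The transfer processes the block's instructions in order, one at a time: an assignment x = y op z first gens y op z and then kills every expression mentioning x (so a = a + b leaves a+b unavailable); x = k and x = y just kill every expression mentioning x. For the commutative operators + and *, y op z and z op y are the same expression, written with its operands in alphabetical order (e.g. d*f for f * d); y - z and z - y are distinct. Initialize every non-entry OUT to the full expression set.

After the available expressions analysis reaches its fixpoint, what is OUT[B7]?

Answer: {a+a}

Trace:
Converged values:
  B0:  IN={}  OUT={}
  B1:  IN={}  OUT={b*e}
  B2:  IN={b*e}  OUT={}
  B3:  IN={}  OUT={b*b}
  B4:  IN={}  OUT={}
  B5:  IN={}  OUT={}
  B6:  IN={}  OUT={a*e}
  B7:  IN={}  OUT={a+a}
  B8:  IN={}  OUT={}
  B9:  IN={}  OUT={}

Merge at B7: IN[B7] = OUT[B2] ∩ OUT[B6] = {}
Applying B7's transfer function to that IN value gives OUT[B7] (row B7 above).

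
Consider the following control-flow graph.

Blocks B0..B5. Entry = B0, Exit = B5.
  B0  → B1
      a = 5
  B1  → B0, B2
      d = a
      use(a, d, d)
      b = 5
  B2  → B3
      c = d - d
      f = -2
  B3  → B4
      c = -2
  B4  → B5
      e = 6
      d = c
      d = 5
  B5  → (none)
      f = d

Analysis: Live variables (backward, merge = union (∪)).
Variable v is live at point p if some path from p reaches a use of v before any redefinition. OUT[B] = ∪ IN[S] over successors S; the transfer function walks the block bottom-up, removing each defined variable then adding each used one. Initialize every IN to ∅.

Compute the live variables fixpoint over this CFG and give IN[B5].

Answer: {d}

Working:
Per-block solution:
  B0: | IN={} | OUT={a}
  B1: | IN={a} | OUT={d}
  B2: | IN={d} | OUT={}
  B3: | IN={} | OUT={c}
  B4: | IN={c} | OUT={d}
  B5: | IN={d} | OUT={}

B5 is the boundary node: OUT[B5] = {}
Applying B5's transfer function to that OUT value gives IN[B5] (row B5 above).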